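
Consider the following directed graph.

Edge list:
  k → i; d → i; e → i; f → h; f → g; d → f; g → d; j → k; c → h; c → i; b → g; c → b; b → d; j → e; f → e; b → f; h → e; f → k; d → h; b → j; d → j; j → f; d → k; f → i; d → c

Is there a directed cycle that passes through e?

No

e lies on a cycle iff there is a path from e back to itself.
Exploring from e, it never reaches itself; equivalently, its strongly connected component is a singleton.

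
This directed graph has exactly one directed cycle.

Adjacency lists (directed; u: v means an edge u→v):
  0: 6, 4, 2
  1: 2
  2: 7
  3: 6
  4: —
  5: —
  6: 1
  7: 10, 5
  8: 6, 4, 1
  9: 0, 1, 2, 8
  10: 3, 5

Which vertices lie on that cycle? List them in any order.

1, 2, 3, 6, 7, 10

DFS with gray/black marking from 1:
1 gray
  2 gray
    7 gray
      10 gray
        3 gray
          6 gray
            6→1: 1 is gray → back edge
Back edge closes the cycle 1 → 2 → 7 → 10 → 3 → 6 → 1; its vertices are {1, 2, 3, 6, 7, 10}.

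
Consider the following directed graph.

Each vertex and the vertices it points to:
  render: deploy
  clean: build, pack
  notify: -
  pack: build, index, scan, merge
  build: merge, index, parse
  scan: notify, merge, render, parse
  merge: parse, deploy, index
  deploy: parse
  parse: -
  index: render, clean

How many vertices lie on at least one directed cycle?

6

A vertex is on a directed cycle iff it belongs to a strongly connected component of size ≥ 2 (or has a self-loop).
The vertices on cycles are {pack, scan, build, clean, index, merge} — 6 in total.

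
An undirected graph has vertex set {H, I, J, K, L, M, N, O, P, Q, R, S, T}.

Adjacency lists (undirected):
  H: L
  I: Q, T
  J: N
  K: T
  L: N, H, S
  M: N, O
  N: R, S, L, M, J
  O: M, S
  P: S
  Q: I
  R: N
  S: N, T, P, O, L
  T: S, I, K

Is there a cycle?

Yes

DFS, tracking each vertex's parent; an edge to a visited non-parent vertex closes a cycle.
Start from K:
visit K (parent –)
  visit T (parent K)
    visit S (parent T)
      visit N (parent S)
        visit R (parent N)
          R–N: parent, skip
        N–S: parent, skip
        visit L (parent N)
          L–N: parent, skip
          visit H (parent L)
            H–L: parent, skip
          L–S: S visited and ≠ parent → cycle
Cycle: S – N – L – S.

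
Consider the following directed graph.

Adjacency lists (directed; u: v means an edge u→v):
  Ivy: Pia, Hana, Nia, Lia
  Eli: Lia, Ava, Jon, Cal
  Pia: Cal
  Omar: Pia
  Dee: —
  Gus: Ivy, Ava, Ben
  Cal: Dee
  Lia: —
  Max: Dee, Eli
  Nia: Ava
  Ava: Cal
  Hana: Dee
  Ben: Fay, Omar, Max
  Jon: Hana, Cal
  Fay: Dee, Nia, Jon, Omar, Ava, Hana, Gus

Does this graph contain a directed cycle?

Yes

DFS with white/gray/black marking, starting from Nia:
Nia gray
  Ava gray
    Cal gray
      Dee gray
      Dee black
    Cal black
  Ava black
Nia black
Ivy gray
  Pia gray
    Pia→Cal: Cal black — skip
  Pia black
  Hana gray
    Hana→Dee: Dee black — skip
  Hana black
  Ivy→Nia: Nia black — skip
  Lia gray
  Lia black
Ivy black
Eli gray
  Eli→Lia: Lia black — skip
  Eli→Ava: Ava black — skip
  Jon gray
    Jon→Hana: Hana black — skip
    Jon→Cal: Cal black — skip
  Jon black
  Eli→Cal: Cal black — skip
Eli black
Omar gray
  Omar→Pia: Pia black — skip
Omar black
Gus gray
  Gus→Ivy: Ivy black — skip
  Gus→Ava: Ava black — skip
  Ben gray
    Fay gray
      Fay→Dee: Dee black — skip
      Fay→Nia: Nia black — skip
      Fay→Jon: Jon black — skip
      Fay→Omar: Omar black — skip
      Fay→Ava: Ava black — skip
      Fay→Hana: Hana black — skip
      Fay→Gus: Gus is gray → back edge
Back edge found, so a cycle exists: Gus → Ben → Fay → Gus.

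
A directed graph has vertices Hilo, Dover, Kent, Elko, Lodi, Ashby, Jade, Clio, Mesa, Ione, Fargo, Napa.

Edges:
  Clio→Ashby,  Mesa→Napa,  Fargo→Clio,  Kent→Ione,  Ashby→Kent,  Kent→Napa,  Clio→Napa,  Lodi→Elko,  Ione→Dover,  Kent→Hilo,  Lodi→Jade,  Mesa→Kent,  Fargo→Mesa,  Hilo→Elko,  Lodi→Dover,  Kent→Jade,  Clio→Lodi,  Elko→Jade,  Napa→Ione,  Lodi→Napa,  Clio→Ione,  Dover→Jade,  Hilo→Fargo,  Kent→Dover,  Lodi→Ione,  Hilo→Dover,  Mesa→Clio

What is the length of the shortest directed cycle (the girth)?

For each vertex v, BFS finds the shortest path from v back to v.
The shortest such closed walk is Fargo → Mesa → Kent → Hilo → Fargo, length 4.

4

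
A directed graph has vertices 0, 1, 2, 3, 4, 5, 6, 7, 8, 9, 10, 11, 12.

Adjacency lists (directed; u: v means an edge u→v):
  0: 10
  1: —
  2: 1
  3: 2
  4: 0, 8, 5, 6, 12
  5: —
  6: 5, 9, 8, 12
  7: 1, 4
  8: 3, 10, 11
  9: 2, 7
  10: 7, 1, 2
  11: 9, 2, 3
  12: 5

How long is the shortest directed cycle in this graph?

4

For each vertex v, BFS finds the shortest path from v back to v.
The shortest such closed walk is 4 → 0 → 10 → 7 → 4, length 4.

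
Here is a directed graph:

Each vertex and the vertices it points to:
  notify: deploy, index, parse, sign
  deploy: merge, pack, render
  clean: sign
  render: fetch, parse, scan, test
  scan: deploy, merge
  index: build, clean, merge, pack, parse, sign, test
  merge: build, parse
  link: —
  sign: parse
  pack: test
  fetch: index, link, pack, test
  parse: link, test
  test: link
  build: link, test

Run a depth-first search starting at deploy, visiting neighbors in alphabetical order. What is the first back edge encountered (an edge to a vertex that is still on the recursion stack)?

DFS from deploy (visiting neighbors in alphabetical order); mark gray on enter, black on exit:
deploy gray
  merge gray
    build gray
      link gray
      link black
      test gray
        test→link: link black — skip
      test black
    build black
    parse gray
      parse→link: link black — skip
      parse→test: test black — skip
    parse black
  merge black
  pack gray
    pack→test: test black — skip
  pack black
  render gray
    fetch gray
      index gray
        index→build: build black — skip
        clean gray
          sign gray
            sign→parse: parse black — skip
          sign black
        clean black
        index→merge: merge black — skip
        index→pack: pack black — skip
        index→parse: parse black — skip
        index→sign: sign black — skip
        index→test: test black — skip
      index black
      fetch→link: link black — skip
      fetch→pack: pack black — skip
      fetch→test: test black — skip
    fetch black
    render→parse: parse black — skip
    scan gray
      scan→deploy: deploy is gray → back edge
First back edge: scan → deploy.

scan→deploy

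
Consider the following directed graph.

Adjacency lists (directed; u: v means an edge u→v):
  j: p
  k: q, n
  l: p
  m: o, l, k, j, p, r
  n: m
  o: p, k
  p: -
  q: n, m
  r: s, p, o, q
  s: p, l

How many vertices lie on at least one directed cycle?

6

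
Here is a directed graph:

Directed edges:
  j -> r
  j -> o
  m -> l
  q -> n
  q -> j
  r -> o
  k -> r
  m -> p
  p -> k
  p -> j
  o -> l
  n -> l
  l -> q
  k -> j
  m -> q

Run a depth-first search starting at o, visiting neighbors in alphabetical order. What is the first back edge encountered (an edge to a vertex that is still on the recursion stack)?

j→o

DFS from o (visiting neighbors in alphabetical order); mark gray on enter, black on exit:
o gray
  l gray
    q gray
      j gray
        j→o: o is gray → back edge
First back edge: j → o.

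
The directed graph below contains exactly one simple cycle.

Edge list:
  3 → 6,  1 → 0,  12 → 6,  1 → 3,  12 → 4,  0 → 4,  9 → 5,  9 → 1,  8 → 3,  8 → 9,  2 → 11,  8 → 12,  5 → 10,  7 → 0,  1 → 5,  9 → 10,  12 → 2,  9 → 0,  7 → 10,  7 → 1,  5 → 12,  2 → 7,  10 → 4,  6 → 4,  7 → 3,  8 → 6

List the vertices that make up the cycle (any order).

1, 2, 5, 7, 12

DFS with gray/black marking from 12:
12 gray
  2 gray
    11 gray
    11 black
    7 gray
      10 gray
        4 gray
        4 black
      10 black
      3 gray
        6 gray
          6→4: 4 black — skip
        6 black
      3 black
      0 gray
        0→4: 4 black — skip
      0 black
      1 gray
        5 gray
          5→10: 10 black — skip
          5→12: 12 is gray → back edge
Back edge closes the cycle 12 → 2 → 7 → 1 → 5 → 12; its vertices are {1, 2, 5, 7, 12}.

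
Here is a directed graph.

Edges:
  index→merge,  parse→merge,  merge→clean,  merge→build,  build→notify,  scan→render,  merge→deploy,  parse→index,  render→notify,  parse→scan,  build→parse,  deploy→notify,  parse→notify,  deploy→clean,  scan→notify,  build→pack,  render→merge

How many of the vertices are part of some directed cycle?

6

A vertex is on a directed cycle iff it belongs to a strongly connected component of size ≥ 2 (or has a self-loop).
The vertices on cycles are {scan, build, index, merge, parse, render} — 6 in total.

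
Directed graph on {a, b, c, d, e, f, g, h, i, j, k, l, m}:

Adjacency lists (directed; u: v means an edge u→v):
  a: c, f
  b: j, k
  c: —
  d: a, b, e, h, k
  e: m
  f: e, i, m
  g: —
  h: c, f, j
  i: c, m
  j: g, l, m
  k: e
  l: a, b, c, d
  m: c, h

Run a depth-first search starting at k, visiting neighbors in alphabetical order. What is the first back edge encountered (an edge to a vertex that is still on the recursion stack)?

f→e

DFS from k (visiting neighbors in alphabetical order); mark gray on enter, black on exit:
k gray
  e gray
    m gray
      c gray
      c black
      h gray
        h→c: c black — skip
        f gray
          f→e: e is gray → back edge
First back edge: f → e.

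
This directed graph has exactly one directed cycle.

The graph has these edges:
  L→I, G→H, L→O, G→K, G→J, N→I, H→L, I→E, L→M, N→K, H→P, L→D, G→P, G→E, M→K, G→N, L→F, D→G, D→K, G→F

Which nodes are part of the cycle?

D, G, H, L

DFS with gray/black marking from H:
H gray
  P gray
  P black
  L gray
    F gray
    F black
    D gray
      K gray
      K black
      G gray
        G→F: F black — skip
        G→P: P black — skip
        N gray
          N→K: K black — skip
          I gray
            E gray
            E black
          I black
        N black
        J gray
        J black
        G→K: K black — skip
        G→E: E black — skip
        G→H: H is gray → back edge
Back edge closes the cycle H → L → D → G → H; its vertices are {D, G, H, L}.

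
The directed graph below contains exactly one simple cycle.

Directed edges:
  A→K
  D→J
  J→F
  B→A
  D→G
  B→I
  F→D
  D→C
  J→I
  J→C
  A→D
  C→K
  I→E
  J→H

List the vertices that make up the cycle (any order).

D, F, J

DFS with gray/black marking from D:
D gray
  G gray
  G black
  C gray
    K gray
    K black
  C black
  J gray
    I gray
      E gray
      E black
    I black
    J→C: C black — skip
    H gray
    H black
    F gray
      F→D: D is gray → back edge
Back edge closes the cycle D → J → F → D; its vertices are {D, F, J}.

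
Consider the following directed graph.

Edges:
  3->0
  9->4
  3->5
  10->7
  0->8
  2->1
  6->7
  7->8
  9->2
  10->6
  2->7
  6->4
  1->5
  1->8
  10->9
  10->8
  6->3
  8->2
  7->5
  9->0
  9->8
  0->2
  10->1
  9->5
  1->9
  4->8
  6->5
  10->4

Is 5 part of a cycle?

No

5 lies on a cycle iff there is a path from 5 back to itself.
Exploring from 5, it never reaches itself; equivalently, its strongly connected component is a singleton.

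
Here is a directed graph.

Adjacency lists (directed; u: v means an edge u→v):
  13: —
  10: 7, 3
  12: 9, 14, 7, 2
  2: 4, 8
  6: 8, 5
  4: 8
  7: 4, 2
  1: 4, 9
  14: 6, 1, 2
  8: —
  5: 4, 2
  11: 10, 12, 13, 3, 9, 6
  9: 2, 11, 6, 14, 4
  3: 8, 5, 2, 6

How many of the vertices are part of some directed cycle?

5

A vertex is on a directed cycle iff it belongs to a strongly connected component of size ≥ 2 (or has a self-loop).
The vertices on cycles are {1, 9, 11, 12, 14} — 5 in total.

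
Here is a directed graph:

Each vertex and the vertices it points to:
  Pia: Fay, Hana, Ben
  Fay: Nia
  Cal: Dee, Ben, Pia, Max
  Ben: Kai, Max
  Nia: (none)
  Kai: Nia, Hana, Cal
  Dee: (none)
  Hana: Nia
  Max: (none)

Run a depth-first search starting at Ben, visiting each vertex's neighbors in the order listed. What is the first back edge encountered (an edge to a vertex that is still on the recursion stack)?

Cal→Ben

DFS from Ben (visiting each vertex's neighbors in the order listed); mark gray on enter, black on exit:
Ben gray
  Kai gray
    Nia gray
    Nia black
    Hana gray
      Hana→Nia: Nia black — skip
    Hana black
    Cal gray
      Dee gray
      Dee black
      Cal→Ben: Ben is gray → back edge
First back edge: Cal → Ben.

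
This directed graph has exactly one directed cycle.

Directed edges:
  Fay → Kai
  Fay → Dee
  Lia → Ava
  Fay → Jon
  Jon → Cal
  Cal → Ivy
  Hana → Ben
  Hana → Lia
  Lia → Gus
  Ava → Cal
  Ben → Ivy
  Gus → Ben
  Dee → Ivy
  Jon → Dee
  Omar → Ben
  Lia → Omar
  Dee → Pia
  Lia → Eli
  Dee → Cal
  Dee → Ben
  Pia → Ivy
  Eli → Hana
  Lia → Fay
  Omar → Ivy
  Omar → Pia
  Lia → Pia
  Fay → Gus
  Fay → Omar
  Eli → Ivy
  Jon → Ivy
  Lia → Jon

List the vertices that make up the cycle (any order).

Eli, Lia, Hana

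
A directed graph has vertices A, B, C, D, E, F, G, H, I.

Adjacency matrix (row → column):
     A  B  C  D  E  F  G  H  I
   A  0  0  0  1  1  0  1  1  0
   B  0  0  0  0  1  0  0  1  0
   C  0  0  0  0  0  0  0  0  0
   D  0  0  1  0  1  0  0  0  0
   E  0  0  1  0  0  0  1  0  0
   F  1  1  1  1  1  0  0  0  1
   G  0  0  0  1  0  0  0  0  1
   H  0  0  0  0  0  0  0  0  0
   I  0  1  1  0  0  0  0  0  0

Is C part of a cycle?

No

C lies on a cycle iff there is a path from C back to itself.
Exploring from C, it never reaches itself; equivalently, its strongly connected component is a singleton.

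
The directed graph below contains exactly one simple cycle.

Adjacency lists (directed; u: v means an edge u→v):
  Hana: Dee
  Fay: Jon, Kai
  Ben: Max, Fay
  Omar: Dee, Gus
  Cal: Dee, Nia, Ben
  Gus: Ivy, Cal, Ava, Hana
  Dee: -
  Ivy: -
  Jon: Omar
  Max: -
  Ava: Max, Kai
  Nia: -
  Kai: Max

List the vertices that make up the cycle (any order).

Ben, Cal, Fay, Gus, Jon, Omar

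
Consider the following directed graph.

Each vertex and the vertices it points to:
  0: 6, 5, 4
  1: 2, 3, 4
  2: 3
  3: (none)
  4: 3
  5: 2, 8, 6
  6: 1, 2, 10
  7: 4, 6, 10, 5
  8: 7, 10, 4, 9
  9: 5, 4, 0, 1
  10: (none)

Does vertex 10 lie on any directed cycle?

No

10 lies on a cycle iff there is a path from 10 back to itself.
Exploring from 10, it never reaches itself; equivalently, its strongly connected component is a singleton.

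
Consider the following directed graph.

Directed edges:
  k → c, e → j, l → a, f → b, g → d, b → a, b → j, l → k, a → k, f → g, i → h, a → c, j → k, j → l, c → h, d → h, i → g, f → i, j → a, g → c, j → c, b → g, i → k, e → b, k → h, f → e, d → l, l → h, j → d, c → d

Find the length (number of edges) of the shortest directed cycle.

4

For each vertex v, BFS finds the shortest path from v back to v.
The shortest such closed walk is a → c → d → l → a, length 4.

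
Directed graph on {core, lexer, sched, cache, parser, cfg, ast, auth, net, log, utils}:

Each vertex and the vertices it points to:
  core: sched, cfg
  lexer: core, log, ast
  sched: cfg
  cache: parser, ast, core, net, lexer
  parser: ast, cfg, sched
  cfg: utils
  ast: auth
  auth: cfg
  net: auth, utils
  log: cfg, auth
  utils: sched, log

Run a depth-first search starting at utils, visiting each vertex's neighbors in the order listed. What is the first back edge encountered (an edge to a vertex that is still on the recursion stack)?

cfg→utils

DFS from utils (visiting each vertex's neighbors in the order listed); mark gray on enter, black on exit:
utils gray
  sched gray
    cfg gray
      cfg→utils: utils is gray → back edge
First back edge: cfg → utils.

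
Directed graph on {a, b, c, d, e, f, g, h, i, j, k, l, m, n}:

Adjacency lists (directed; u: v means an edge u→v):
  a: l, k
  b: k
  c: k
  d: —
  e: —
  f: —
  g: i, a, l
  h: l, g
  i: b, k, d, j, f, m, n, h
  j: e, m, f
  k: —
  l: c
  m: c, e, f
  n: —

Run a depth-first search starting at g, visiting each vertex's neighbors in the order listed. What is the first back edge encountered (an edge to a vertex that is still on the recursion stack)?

h->g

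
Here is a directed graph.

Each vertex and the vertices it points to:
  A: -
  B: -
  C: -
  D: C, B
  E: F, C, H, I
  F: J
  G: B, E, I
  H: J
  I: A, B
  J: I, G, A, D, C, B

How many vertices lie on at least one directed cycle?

5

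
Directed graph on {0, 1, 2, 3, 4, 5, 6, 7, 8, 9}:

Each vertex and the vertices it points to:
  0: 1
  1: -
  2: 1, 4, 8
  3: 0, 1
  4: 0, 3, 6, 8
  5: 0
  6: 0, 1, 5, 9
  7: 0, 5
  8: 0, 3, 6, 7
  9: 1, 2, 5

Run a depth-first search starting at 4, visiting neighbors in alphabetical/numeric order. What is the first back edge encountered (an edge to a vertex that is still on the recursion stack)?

2→4

DFS from 4 (visiting neighbors in alphabetical/numeric order); mark gray on enter, black on exit:
4 gray
  0 gray
    1 gray
    1 black
  0 black
  3 gray
    3→0: 0 black — skip
    3→1: 1 black — skip
  3 black
  6 gray
    6→0: 0 black — skip
    6→1: 1 black — skip
    5 gray
      5→0: 0 black — skip
    5 black
    9 gray
      9→1: 1 black — skip
      2 gray
        2→1: 1 black — skip
        2→4: 4 is gray → back edge
First back edge: 2 → 4.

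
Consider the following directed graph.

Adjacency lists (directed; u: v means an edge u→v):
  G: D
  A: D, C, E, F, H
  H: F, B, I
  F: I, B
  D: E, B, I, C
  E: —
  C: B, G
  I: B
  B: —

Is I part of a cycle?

I lies on a cycle iff there is a path from I back to itself.
Exploring from I, it never reaches itself; equivalently, its strongly connected component is a singleton.

No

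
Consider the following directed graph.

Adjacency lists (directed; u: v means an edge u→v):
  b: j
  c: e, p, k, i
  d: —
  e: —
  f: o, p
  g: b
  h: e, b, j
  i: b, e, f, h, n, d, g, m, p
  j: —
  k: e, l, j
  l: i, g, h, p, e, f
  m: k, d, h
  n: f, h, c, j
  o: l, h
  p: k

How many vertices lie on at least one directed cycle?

A vertex is on a directed cycle iff it belongs to a strongly connected component of size ≥ 2 (or has a self-loop).
The vertices on cycles are {c, f, i, k, l, m, n, o, p} — 9 in total.

9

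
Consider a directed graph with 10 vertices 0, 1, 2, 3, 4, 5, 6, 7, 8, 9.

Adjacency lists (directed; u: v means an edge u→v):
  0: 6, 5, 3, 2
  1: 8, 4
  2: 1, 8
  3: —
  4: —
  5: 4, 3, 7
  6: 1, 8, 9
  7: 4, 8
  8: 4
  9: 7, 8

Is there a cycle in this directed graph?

DFS with white/gray/black marking, starting from 3:
3 gray
3 black
0 gray
  6 gray
    1 gray
      8 gray
        4 gray
        4 black
      8 black
      1→4: 4 black — skip
    1 black
    6→8: 8 black — skip
    9 gray
      7 gray
        7→4: 4 black — skip
        7→8: 8 black — skip
      7 black
      9→8: 8 black — skip
    9 black
  6 black
  5 gray
    5→4: 4 black — skip
    5→3: 3 black — skip
    5→7: 7 black — skip
  5 black
  0→3: 3 black — skip
  2 gray
    2→1: 1 black — skip
    2→8: 8 black — skip
  2 black
0 black
Every edge goes to a white or black vertex — no back edge, so the graph is acyclic.

No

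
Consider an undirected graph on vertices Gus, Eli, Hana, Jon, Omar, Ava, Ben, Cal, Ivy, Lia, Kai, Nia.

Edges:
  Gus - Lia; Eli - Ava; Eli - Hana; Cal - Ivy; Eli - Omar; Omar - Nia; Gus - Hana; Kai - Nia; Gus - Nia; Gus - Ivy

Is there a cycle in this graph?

DFS, tracking each vertex's parent; an edge to a visited non-parent vertex closes a cycle.
Start from Ivy:
visit Ivy (parent –)
  visit Gus (parent Ivy)
    Gus–Ivy: parent, skip
    visit Hana (parent Gus)
      visit Eli (parent Hana)
        visit Omar (parent Eli)
          visit Nia (parent Omar)
            Nia–Gus: Gus visited and ≠ parent → cycle
Cycle: Gus – Hana – Eli – Omar – Nia – Gus.

Yes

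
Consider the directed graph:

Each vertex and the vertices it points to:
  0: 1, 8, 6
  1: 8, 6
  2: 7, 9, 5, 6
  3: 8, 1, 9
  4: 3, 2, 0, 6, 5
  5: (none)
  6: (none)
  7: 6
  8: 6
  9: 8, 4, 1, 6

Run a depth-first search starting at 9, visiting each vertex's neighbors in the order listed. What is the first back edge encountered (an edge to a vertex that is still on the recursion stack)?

3->9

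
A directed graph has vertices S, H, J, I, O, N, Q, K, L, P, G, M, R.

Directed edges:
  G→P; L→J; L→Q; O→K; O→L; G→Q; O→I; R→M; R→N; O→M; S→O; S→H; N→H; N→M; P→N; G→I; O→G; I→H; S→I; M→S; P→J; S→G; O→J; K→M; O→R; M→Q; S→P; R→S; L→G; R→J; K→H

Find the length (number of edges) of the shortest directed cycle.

3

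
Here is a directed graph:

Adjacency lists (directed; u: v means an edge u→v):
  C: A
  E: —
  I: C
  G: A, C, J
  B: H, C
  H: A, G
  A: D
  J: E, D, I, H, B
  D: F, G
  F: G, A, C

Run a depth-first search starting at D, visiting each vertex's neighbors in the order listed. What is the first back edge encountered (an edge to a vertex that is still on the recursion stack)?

DFS from D (visiting each vertex's neighbors in the order listed); mark gray on enter, black on exit:
D gray
  F gray
    G gray
      A gray
        A→D: D is gray → back edge
First back edge: A → D.

A→D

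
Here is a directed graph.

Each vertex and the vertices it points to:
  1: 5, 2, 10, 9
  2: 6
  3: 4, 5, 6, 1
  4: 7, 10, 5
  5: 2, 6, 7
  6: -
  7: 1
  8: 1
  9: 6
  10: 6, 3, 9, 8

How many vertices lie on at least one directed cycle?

A vertex is on a directed cycle iff it belongs to a strongly connected component of size ≥ 2 (or has a self-loop).
The vertices on cycles are {1, 3, 4, 5, 7, 8, 10} — 7 in total.

7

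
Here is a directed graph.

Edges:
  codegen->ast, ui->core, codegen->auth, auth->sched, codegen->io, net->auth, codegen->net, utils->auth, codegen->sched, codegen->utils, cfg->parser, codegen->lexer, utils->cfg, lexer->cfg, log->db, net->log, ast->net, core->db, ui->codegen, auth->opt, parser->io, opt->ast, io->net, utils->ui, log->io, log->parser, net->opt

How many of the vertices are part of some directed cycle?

A vertex is on a directed cycle iff it belongs to a strongly connected component of size ≥ 2 (or has a self-loop).
The vertices on cycles are {io, ui, ast, log, net, opt, auth, utils, parser, codegen} — 10 in total.

10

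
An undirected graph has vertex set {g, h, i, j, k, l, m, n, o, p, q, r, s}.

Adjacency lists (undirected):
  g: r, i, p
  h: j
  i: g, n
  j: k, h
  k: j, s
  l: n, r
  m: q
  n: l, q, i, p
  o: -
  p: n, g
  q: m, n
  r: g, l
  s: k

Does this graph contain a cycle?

DFS, tracking each vertex's parent; an edge to a visited non-parent vertex closes a cycle.
Start from m:
visit m (parent –)
  visit q (parent m)
    q–m: parent, skip
    visit n (parent q)
      visit l (parent n)
        l–n: parent, skip
        visit r (parent l)
          visit g (parent r)
            g–r: parent, skip
            visit i (parent g)
              i–g: parent, skip
              i–n: n visited and ≠ parent → cycle
Cycle: n – l – r – g – i – n.

Yes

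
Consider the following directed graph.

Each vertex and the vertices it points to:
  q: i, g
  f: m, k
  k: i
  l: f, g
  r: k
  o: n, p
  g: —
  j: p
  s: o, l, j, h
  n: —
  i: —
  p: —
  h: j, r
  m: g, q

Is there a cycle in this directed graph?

DFS with white/gray/black marking, starting from o:
o gray
  n gray
  n black
  p gray
  p black
o black
q gray
  i gray
  i black
  g gray
  g black
q black
f gray
  m gray
    m→g: g black — skip
    m→q: q black — skip
  m black
  k gray
    k→i: i black — skip
  k black
f black
l gray
  l→f: f black — skip
  l→g: g black — skip
l black
r gray
  r→k: k black — skip
r black
j gray
  j→p: p black — skip
j black
s gray
  s→o: o black — skip
  s→l: l black — skip
  s→j: j black — skip
  h gray
    h→j: j black — skip
    h→r: r black — skip
  h black
s black
Every edge goes to a white or black vertex — no back edge, so the graph is acyclic.

No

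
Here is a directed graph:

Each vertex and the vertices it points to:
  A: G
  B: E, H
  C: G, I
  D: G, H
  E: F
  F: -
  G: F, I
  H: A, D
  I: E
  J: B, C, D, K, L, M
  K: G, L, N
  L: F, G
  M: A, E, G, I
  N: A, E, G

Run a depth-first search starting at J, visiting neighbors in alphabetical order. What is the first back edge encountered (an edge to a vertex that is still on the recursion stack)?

D->H

DFS from J (visiting neighbors in alphabetical order); mark gray on enter, black on exit:
J gray
  B gray
    E gray
      F gray
      F black
    E black
    H gray
      A gray
        G gray
          G→F: F black — skip
          I gray
            I→E: E black — skip
          I black
        G black
      A black
      D gray
        D→G: G black — skip
        D→H: H is gray → back edge
First back edge: D → H.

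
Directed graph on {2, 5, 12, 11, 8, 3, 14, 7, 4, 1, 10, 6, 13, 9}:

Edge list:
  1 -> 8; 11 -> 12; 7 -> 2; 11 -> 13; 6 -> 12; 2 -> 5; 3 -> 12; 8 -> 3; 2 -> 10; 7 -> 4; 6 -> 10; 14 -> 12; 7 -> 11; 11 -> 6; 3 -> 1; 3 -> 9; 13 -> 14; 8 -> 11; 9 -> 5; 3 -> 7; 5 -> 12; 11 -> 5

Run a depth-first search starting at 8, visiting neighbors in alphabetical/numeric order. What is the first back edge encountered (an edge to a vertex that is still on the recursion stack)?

1→8

DFS from 8 (visiting neighbors in alphabetical/numeric order); mark gray on enter, black on exit:
8 gray
  3 gray
    1 gray
      1→8: 8 is gray → back edge
First back edge: 1 → 8.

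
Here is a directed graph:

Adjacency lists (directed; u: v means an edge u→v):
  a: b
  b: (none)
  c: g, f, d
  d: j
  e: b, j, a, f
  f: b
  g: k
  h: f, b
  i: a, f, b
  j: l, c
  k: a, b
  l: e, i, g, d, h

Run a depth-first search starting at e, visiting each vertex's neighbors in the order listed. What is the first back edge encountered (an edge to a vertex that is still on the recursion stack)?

l→e

DFS from e (visiting each vertex's neighbors in the order listed); mark gray on enter, black on exit:
e gray
  b gray
  b black
  j gray
    l gray
      l→e: e is gray → back edge
First back edge: l → e.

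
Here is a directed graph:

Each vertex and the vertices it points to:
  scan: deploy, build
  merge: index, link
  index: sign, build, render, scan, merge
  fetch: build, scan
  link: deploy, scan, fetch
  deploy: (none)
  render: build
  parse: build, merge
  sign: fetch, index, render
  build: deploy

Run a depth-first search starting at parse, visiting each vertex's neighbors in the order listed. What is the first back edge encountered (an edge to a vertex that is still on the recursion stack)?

sign→index

DFS from parse (visiting each vertex's neighbors in the order listed); mark gray on enter, black on exit:
parse gray
  build gray
    deploy gray
    deploy black
  build black
  merge gray
    index gray
      sign gray
        fetch gray
          fetch→build: build black — skip
          scan gray
            scan→deploy: deploy black — skip
            scan→build: build black — skip
          scan black
        fetch black
        sign→index: index is gray → back edge
First back edge: sign → index.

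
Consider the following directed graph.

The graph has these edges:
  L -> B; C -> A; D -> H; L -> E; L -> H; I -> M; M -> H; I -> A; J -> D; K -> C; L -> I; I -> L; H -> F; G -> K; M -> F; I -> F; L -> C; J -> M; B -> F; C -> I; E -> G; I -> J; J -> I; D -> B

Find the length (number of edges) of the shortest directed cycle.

For each vertex v, BFS finds the shortest path from v back to v.
The shortest such closed walk is L → I → L, length 2.

2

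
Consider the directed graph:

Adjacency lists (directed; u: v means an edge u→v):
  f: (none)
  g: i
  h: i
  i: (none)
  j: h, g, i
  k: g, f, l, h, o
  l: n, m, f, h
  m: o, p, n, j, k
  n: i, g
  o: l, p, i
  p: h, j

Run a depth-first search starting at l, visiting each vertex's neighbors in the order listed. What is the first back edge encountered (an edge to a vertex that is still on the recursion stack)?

o→l

DFS from l (visiting each vertex's neighbors in the order listed); mark gray on enter, black on exit:
l gray
  n gray
    i gray
    i black
    g gray
      g→i: i black — skip
    g black
  n black
  m gray
    o gray
      o→l: l is gray → back edge
First back edge: o → l.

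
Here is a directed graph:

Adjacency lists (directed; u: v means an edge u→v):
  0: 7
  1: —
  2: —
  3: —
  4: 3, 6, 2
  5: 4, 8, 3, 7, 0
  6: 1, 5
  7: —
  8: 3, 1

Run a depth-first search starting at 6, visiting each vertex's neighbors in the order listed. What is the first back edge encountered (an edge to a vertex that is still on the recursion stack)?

DFS from 6 (visiting each vertex's neighbors in the order listed); mark gray on enter, black on exit:
6 gray
  1 gray
  1 black
  5 gray
    4 gray
      3 gray
      3 black
      4→6: 6 is gray → back edge
First back edge: 4 → 6.

4→6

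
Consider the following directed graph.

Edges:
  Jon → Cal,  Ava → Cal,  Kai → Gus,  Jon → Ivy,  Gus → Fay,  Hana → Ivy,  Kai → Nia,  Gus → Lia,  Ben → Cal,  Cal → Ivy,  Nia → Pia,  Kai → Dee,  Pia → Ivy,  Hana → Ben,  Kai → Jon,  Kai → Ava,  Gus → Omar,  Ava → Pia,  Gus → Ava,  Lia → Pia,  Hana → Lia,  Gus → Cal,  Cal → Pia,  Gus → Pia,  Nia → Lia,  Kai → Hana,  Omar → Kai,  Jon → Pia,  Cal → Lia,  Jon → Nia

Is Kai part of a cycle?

Kai is on a cycle iff Kai can reach itself via ≥1 edge.
Kai → Gus → Omar → Kai — yes.

Yes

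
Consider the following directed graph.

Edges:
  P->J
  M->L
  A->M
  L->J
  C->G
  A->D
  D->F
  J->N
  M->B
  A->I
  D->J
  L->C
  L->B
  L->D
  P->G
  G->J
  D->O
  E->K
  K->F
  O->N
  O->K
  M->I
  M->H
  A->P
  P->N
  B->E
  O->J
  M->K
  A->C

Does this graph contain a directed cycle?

No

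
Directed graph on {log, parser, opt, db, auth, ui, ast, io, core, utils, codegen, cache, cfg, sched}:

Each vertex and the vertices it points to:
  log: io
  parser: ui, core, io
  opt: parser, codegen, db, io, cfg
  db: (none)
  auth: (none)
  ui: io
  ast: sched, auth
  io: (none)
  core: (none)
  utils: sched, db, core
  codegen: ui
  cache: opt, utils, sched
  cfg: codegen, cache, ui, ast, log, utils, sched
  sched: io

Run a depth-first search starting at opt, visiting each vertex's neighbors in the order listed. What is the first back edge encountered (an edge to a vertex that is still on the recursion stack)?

DFS from opt (visiting each vertex's neighbors in the order listed); mark gray on enter, black on exit:
opt gray
  parser gray
    ui gray
      io gray
      io black
    ui black
    core gray
    core black
    parser→io: io black — skip
  parser black
  codegen gray
    codegen→ui: ui black — skip
  codegen black
  db gray
  db black
  opt→io: io black — skip
  cfg gray
    cfg→codegen: codegen black — skip
    cache gray
      cache→opt: opt is gray → back edge
First back edge: cache → opt.

cache->opt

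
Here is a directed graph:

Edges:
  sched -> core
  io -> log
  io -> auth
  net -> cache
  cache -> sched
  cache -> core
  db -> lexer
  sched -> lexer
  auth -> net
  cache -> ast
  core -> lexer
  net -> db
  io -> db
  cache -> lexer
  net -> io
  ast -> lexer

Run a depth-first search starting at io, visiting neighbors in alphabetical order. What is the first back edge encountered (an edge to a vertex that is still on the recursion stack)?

net->io

DFS from io (visiting neighbors in alphabetical order); mark gray on enter, black on exit:
io gray
  auth gray
    net gray
      cache gray
        ast gray
          lexer gray
          lexer black
        ast black
        core gray
          core→lexer: lexer black — skip
        core black
        cache→lexer: lexer black — skip
        sched gray
          sched→core: core black — skip
          sched→lexer: lexer black — skip
        sched black
      cache black
      db gray
        db→lexer: lexer black — skip
      db black
      net→io: io is gray → back edge
First back edge: net → io.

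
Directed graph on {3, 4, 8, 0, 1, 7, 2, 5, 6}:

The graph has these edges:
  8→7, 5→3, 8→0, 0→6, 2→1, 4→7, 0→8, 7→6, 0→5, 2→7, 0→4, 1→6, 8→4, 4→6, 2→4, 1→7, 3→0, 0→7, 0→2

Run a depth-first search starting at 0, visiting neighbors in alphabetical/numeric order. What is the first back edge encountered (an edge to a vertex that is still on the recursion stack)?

DFS from 0 (visiting neighbors in alphabetical/numeric order); mark gray on enter, black on exit:
0 gray
  2 gray
    1 gray
      6 gray
      6 black
      7 gray
        7→6: 6 black — skip
      7 black
    1 black
    4 gray
      4→6: 6 black — skip
      4→7: 7 black — skip
    4 black
    2→7: 7 black — skip
  2 black
  0→4: 4 black — skip
  5 gray
    3 gray
      3→0: 0 is gray → back edge
First back edge: 3 → 0.

3->0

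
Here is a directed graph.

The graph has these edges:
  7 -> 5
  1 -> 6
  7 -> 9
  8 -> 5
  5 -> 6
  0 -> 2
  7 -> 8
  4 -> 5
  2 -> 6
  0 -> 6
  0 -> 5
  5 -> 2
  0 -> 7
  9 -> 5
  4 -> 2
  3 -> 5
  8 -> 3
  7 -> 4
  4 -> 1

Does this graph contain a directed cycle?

DFS with white/gray/black marking, starting from 8:
8 gray
  3 gray
    5 gray
      6 gray
      6 black
      2 gray
        2→6: 6 black — skip
      2 black
    5 black
  3 black
  8→5: 5 black — skip
8 black
0 gray
  7 gray
    4 gray
      4→5: 5 black — skip
      1 gray
        1→6: 6 black — skip
      1 black
      4→2: 2 black — skip
    4 black
    7→8: 8 black — skip
    7→5: 5 black — skip
    9 gray
      9→5: 5 black — skip
    9 black
  7 black
  0→5: 5 black — skip
  0→6: 6 black — skip
  0→2: 2 black — skip
0 black
Every edge goes to a white or black vertex — no back edge, so the graph is acyclic.

No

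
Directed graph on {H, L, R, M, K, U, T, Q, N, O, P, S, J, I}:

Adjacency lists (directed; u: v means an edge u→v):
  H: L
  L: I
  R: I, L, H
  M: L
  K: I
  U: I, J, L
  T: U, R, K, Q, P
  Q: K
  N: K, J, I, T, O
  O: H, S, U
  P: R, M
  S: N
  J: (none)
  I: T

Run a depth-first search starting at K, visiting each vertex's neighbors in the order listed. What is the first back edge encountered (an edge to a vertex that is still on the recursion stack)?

DFS from K (visiting each vertex's neighbors in the order listed); mark gray on enter, black on exit:
K gray
  I gray
    T gray
      U gray
        U→I: I is gray → back edge
First back edge: U → I.

U→I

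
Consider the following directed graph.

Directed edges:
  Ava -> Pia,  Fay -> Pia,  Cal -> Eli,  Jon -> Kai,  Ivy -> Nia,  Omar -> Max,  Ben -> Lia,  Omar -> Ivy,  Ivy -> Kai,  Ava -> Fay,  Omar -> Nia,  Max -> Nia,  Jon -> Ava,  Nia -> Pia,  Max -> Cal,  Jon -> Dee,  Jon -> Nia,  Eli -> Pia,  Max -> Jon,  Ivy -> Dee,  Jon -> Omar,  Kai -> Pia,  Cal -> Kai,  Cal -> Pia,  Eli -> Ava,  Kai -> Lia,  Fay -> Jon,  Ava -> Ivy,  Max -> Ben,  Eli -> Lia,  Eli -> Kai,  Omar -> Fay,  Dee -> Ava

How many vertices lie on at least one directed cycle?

A vertex is on a directed cycle iff it belongs to a strongly connected component of size ≥ 2 (or has a self-loop).
The vertices on cycles are {Ava, Cal, Dee, Eli, Fay, Ivy, Jon, Max, Omar} — 9 in total.

9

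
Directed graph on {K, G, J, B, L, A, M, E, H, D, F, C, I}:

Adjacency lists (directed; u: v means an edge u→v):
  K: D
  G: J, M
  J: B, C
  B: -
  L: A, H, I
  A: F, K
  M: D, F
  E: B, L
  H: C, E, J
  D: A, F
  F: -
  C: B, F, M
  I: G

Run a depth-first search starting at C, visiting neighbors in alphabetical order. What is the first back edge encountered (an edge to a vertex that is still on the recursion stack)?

K→D

DFS from C (visiting neighbors in alphabetical order); mark gray on enter, black on exit:
C gray
  B gray
  B black
  F gray
  F black
  M gray
    D gray
      A gray
        A→F: F black — skip
        K gray
          K→D: D is gray → back edge
First back edge: K → D.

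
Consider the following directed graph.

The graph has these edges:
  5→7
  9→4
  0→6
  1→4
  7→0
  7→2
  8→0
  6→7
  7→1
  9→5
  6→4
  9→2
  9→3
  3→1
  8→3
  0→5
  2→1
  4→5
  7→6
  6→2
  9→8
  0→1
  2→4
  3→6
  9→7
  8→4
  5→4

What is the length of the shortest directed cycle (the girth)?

2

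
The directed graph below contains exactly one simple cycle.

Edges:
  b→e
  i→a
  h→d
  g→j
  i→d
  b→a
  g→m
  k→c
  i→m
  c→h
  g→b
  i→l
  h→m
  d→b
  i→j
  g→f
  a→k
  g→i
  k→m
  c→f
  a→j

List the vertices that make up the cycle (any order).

DFS with gray/black marking from b:
b gray
  e gray
  e black
  a gray
    j gray
    j black
    k gray
      c gray
        f gray
        f black
        h gray
          m gray
          m black
          d gray
            d→b: b is gray → back edge
Back edge closes the cycle b → a → k → c → h → d → b; its vertices are {a, b, c, d, h, k}.

a, b, c, d, h, k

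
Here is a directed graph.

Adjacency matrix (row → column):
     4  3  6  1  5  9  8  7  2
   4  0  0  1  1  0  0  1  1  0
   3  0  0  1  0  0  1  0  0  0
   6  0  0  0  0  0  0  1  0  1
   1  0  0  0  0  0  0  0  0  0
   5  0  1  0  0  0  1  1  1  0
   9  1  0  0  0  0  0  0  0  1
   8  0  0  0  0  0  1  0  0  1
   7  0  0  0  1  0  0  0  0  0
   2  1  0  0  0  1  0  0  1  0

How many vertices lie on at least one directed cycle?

7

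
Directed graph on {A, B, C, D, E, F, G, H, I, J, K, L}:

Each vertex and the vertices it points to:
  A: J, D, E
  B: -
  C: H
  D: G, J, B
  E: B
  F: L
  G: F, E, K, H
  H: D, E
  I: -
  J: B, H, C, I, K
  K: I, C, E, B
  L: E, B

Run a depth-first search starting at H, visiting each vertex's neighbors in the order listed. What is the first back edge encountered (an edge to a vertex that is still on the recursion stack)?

C->H

DFS from H (visiting each vertex's neighbors in the order listed); mark gray on enter, black on exit:
H gray
  D gray
    G gray
      F gray
        L gray
          E gray
            B gray
            B black
          E black
          L→B: B black — skip
        L black
      F black
      G→E: E black — skip
      K gray
        I gray
        I black
        C gray
          C→H: H is gray → back edge
First back edge: C → H.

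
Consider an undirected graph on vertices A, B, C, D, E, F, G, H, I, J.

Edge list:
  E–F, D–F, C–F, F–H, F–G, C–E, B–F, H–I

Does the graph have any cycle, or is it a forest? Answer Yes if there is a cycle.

DFS, tracking each vertex's parent; an edge to a visited non-parent vertex closes a cycle.
Start from F:
visit F (parent –)
  visit B (parent F)
    B–F: parent, skip
  visit C (parent F)
    C–F: parent, skip
    visit E (parent C)
      E–F: F visited and ≠ parent → cycle
Cycle: F – C – E – F.

Yes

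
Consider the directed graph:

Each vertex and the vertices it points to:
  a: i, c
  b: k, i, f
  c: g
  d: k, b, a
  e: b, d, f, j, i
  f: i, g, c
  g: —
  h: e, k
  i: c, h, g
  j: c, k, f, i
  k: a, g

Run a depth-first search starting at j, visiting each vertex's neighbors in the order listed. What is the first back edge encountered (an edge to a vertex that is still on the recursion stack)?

b→k

DFS from j (visiting each vertex's neighbors in the order listed); mark gray on enter, black on exit:
j gray
  c gray
    g gray
    g black
  c black
  k gray
    a gray
      i gray
        i→c: c black — skip
        h gray
          e gray
            b gray
              b→k: k is gray → back edge
First back edge: b → k.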